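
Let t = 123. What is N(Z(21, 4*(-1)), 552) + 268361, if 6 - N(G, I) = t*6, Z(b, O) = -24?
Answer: 267629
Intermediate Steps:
N(G, I) = -732 (N(G, I) = 6 - 123*6 = 6 - 1*738 = 6 - 738 = -732)
N(Z(21, 4*(-1)), 552) + 268361 = -732 + 268361 = 267629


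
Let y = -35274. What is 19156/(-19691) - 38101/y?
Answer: 74538047/694580334 ≈ 0.10731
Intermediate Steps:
19156/(-19691) - 38101/y = 19156/(-19691) - 38101/(-35274) = 19156*(-1/19691) - 38101*(-1/35274) = -19156/19691 + 38101/35274 = 74538047/694580334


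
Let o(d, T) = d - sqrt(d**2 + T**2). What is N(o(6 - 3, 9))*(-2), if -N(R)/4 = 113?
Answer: 904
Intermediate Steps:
o(d, T) = d - sqrt(T**2 + d**2)
N(R) = -452 (N(R) = -4*113 = -452)
N(o(6 - 3, 9))*(-2) = -452*(-2) = 904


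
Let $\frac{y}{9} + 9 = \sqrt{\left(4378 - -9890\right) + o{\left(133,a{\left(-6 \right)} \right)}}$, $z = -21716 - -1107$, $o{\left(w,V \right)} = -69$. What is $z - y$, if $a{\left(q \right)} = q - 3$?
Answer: $-20528 - 9 \sqrt{14199} \approx -21600.0$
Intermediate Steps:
$a{\left(q \right)} = -3 + q$ ($a{\left(q \right)} = q - 3 = -3 + q$)
$z = -20609$ ($z = -21716 + 1107 = -20609$)
$y = -81 + 9 \sqrt{14199}$ ($y = -81 + 9 \sqrt{\left(4378 - -9890\right) - 69} = -81 + 9 \sqrt{\left(4378 + 9890\right) - 69} = -81 + 9 \sqrt{14268 - 69} = -81 + 9 \sqrt{14199} \approx 991.44$)
$z - y = -20609 - \left(-81 + 9 \sqrt{14199}\right) = -20609 + \left(81 - 9 \sqrt{14199}\right) = -20528 - 9 \sqrt{14199}$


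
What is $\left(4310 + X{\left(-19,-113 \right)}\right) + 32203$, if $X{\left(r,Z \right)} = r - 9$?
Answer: $36485$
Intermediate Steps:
$X{\left(r,Z \right)} = -9 + r$
$\left(4310 + X{\left(-19,-113 \right)}\right) + 32203 = \left(4310 - 28\right) + 32203 = 4282 + 32203 = 36485$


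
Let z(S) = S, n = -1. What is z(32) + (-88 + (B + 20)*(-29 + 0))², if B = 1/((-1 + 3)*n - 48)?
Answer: 1113703641/2500 ≈ 4.4548e+5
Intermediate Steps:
B = -1/50 (B = 1/((-1 + 3)*(-1) - 48) = 1/(2*(-1) - 48) = 1/(-2 - 48) = 1/(-50) = -1/50 ≈ -0.020000)
z(32) + (-88 + (B + 20)*(-29 + 0))² = 32 + (-88 + (-1/50 + 20)*(-29 + 0))² = 32 + (-88 + (999/50)*(-29))² = 32 + (-88 - 28971/50)² = 32 + (-33371/50)² = 32 + 1113623641/2500 = 1113703641/2500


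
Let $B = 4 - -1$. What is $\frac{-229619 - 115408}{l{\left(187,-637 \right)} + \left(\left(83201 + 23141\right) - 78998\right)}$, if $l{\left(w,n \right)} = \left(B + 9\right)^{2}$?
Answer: $- \frac{115009}{9180} \approx -12.528$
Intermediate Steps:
$B = 5$ ($B = 4 + 1 = 5$)
$l{\left(w,n \right)} = 196$ ($l{\left(w,n \right)} = \left(5 + 9\right)^{2} = 14^{2} = 196$)
$\frac{-229619 - 115408}{l{\left(187,-637 \right)} + \left(\left(83201 + 23141\right) - 78998\right)} = \frac{-229619 - 115408}{196 + \left(\left(83201 + 23141\right) - 78998\right)} = - \frac{345027}{196 + \left(106342 - 78998\right)} = - \frac{345027}{196 + 27344} = - \frac{345027}{27540} = \left(-345027\right) \frac{1}{27540} = - \frac{115009}{9180}$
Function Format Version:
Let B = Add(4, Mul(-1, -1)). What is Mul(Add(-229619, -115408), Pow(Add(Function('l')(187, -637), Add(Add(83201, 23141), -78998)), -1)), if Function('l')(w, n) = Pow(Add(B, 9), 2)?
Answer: Rational(-115009, 9180) ≈ -12.528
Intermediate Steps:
B = 5 (B = Add(4, 1) = 5)
Function('l')(w, n) = 196 (Function('l')(w, n) = Pow(Add(5, 9), 2) = Pow(14, 2) = 196)
Mul(Add(-229619, -115408), Pow(Add(Function('l')(187, -637), Add(Add(83201, 23141), -78998)), -1)) = Mul(Add(-229619, -115408), Pow(Add(196, Add(Add(83201, 23141), -78998)), -1)) = Mul(-345027, Pow(Add(196, Add(106342, -78998)), -1)) = Mul(-345027, Pow(Add(196, 27344), -1)) = Mul(-345027, Pow(27540, -1)) = Mul(-345027, Rational(1, 27540)) = Rational(-115009, 9180)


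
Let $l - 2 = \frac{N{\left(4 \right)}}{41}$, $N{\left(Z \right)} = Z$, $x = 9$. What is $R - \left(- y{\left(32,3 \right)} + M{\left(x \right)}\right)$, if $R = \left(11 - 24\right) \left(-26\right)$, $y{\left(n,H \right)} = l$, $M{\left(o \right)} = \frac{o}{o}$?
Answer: $\frac{13903}{41} \approx 339.1$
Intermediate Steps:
$M{\left(o \right)} = 1$
$l = \frac{86}{41}$ ($l = 2 + \frac{4}{41} = \frac{86}{41} \approx 2.0976$)
$y{\left(n,H \right)} = \frac{86}{41}$
$R = 338$ ($R = \left(-13\right) \left(-26\right) = 338$)
$R - \left(- y{\left(32,3 \right)} + M{\left(x \right)}\right) = 338 + \left(\frac{86}{41} - 1\right) = 338 + \frac{45}{41} = \frac{13903}{41}$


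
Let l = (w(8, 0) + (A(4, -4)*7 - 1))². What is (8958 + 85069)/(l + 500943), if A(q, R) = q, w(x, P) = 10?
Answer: 94027/502312 ≈ 0.18719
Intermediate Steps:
l = 1369 (l = (10 + (4*7 - 1))² = (10 + (28 - 1))² = (10 + 27)² = 37² = 1369)
(8958 + 85069)/(l + 500943) = (8958 + 85069)/(1369 + 500943) = 94027/502312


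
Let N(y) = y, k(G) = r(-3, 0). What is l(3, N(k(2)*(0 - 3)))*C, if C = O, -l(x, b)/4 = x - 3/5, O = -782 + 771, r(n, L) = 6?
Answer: 528/5 ≈ 105.60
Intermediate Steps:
k(G) = 6
O = -11
l(x, b) = 12/5 - 4*x (l(x, b) = -4*(x - 3/5) = -4*(-3/5 + x) = 12/5 - 4*x)
C = -11
l(3, N(k(2)*(0 - 3)))*C = (12/5 - 4*3)*(-11) = (12/5 - 12)*(-11) = -48/5*(-11) = 528/5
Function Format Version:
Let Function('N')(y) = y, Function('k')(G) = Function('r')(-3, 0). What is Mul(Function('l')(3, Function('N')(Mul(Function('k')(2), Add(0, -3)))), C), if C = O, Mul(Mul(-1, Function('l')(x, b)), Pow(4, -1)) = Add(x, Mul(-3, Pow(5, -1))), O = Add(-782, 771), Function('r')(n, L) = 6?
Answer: Rational(528, 5) ≈ 105.60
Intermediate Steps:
Function('k')(G) = 6
O = -11
Function('l')(x, b) = Add(Rational(12, 5), Mul(-4, x)) (Function('l')(x, b) = Mul(-4, Add(x, Mul(-3, Pow(5, -1)))) = Mul(-4, Add(x, Mul(-3, Rational(1, 5)))) = Mul(-4, Add(x, Rational(-3, 5))) = Mul(-4, Add(Rational(-3, 5), x)) = Add(Rational(12, 5), Mul(-4, x)))
C = -11
Mul(Function('l')(3, Function('N')(Mul(Function('k')(2), Add(0, -3)))), C) = Mul(Add(Rational(12, 5), Mul(-4, 3)), -11) = Mul(Add(Rational(12, 5), -12), -11) = Mul(Rational(-48, 5), -11) = Rational(528, 5)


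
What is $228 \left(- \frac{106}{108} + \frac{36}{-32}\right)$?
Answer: $- \frac{8645}{18} \approx -480.28$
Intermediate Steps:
$228 \left(- \frac{106}{108} + \frac{36}{-32}\right) = 228 \left(\left(-106\right) \frac{1}{108} + 36 \left(- \frac{1}{32}\right)\right) = 228 \left(- \frac{53}{54} - \frac{9}{8}\right) = 228 \left(- \frac{455}{216}\right) = - \frac{8645}{18}$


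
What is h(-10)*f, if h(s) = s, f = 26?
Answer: -260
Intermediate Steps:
h(-10)*f = -10*26 = -260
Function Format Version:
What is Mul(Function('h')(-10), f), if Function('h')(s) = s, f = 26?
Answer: -260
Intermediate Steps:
Mul(Function('h')(-10), f) = Mul(-10, 26) = -260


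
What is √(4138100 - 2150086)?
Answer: √1988014 ≈ 1410.0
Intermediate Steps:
√(4138100 - 2150086) = √1988014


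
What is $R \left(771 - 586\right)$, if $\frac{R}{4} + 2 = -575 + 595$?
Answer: $13320$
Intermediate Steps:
$R = 72$ ($R = -8 + 4 \left(-575 + 595\right) = -8 + 4 \cdot 20 = -8 + 80 = 72$)
$R \left(771 - 586\right) = 72 \left(771 - 586\right) = 72 \cdot 185 = 13320$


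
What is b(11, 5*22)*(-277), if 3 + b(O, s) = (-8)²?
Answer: -16897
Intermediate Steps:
b(O, s) = 61 (b(O, s) = -3 + (-8)² = -3 + 64 = 61)
b(11, 5*22)*(-277) = 61*(-277) = -16897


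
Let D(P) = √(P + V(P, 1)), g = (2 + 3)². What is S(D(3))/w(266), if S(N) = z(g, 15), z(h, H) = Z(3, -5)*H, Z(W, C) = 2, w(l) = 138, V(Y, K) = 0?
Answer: 5/23 ≈ 0.21739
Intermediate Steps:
g = 25 (g = 5² = 25)
D(P) = √P (D(P) = √(P + 0) = √P)
z(h, H) = 2*H
S(N) = 30 (S(N) = 2*15 = 30)
S(D(3))/w(266) = 30/138 = 30*(1/138) = 5/23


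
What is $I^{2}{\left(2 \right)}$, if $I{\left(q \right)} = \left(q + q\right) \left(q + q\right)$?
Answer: $256$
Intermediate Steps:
$I{\left(q \right)} = 4 q^{2}$ ($I{\left(q \right)} = 2 q 2 q = 4 q^{2}$)
$I^{2}{\left(2 \right)} = \left(4 \cdot 2^{2}\right)^{2} = \left(4 \cdot 4\right)^{2} = 16^{2} = 256$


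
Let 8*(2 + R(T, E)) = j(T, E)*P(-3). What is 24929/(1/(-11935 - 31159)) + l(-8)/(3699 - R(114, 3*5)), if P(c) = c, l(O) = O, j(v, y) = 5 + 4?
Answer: -31836593811074/29635 ≈ -1.0743e+9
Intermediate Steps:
j(v, y) = 9
R(T, E) = -43/8 (R(T, E) = -2 + (9*(-3))/8 = -2 + (⅛)*(-27) = -2 - 27/8 = -43/8)
24929/(1/(-11935 - 31159)) + l(-8)/(3699 - R(114, 3*5)) = 24929/(1/(-11935 - 31159)) - 8/(3699 - 1*(-43/8)) = 24929/(1/(-43094)) - 8/(3699 + 43/8) = 24929/(-1/43094) - 8/29635/8 = 24929*(-43094) - 8*8/29635 = -1074290326 - 64/29635 = -31836593811074/29635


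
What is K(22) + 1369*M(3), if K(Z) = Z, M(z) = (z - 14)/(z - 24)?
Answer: 15521/21 ≈ 739.10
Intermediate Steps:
M(z) = (-14 + z)/(-24 + z)
K(22) + 1369*M(3) = 22 + 1369*((-14 + 3)/(-24 + 3)) = 22 + 1369*(-11/(-21)) = 22 + 1369*(-1/21*(-11)) = 22 + 1369*(11/21) = 22 + 15059/21 = 15521/21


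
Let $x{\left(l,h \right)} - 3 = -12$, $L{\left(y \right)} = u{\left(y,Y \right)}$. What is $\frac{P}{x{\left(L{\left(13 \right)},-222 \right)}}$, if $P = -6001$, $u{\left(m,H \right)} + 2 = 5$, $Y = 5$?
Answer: $\frac{6001}{9} \approx 666.78$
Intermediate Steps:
$u{\left(m,H \right)} = 3$ ($u{\left(m,H \right)} = -2 + 5 = 3$)
$L{\left(y \right)} = 3$
$x{\left(l,h \right)} = -9$ ($x{\left(l,h \right)} = 3 - 12 = -9$)
$\frac{P}{x{\left(L{\left(13 \right)},-222 \right)}} = - \frac{6001}{-9} = \left(-6001\right) \left(- \frac{1}{9}\right) = \frac{6001}{9}$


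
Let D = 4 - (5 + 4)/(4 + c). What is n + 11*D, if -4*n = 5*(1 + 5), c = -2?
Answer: -13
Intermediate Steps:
n = -15/2 (n = -5*(1 + 5)/4 = -5*6/4 = -1/4*30 = -15/2 ≈ -7.5000)
D = -1/2 (D = 4 - (5 + 4)/(4 - 2) = 4 - 9/2 = -1/2 ≈ -0.50000)
n + 11*D = -15/2 + 11*(-1/2) = -15/2 - 11/2 = -13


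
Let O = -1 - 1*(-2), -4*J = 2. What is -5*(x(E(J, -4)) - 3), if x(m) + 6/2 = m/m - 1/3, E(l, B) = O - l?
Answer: 80/3 ≈ 26.667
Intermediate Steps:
J = -½ (J = -¼*2 = -½ ≈ -0.50000)
O = 1 (O = -1 + 2 = 1)
E(l, B) = 1 - l
x(m) = -7/3 (x(m) = -3 + (m/m - 1/3) = -3 + (1 - 1*⅓) = -3 + (1 - ⅓) = -3 + ⅔ = -7/3)
-5*(x(E(J, -4)) - 3) = -5*(-7/3 - 3) = -5*(-16/3) = 80/3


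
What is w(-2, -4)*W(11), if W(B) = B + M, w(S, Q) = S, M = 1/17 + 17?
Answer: -954/17 ≈ -56.118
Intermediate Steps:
M = 290/17 (M = 1/17 + 17 = 290/17 ≈ 17.059)
W(B) = 290/17 + B (W(B) = B + 290/17 = 290/17 + B)
w(-2, -4)*W(11) = -2*(290/17 + 11) = -2*477/17 = -954/17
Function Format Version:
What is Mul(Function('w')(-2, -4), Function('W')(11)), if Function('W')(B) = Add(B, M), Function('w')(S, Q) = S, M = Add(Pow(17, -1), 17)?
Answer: Rational(-954, 17) ≈ -56.118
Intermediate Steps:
M = Rational(290, 17) (M = Add(Rational(1, 17), 17) = Rational(290, 17) ≈ 17.059)
Function('W')(B) = Add(Rational(290, 17), B) (Function('W')(B) = Add(B, Rational(290, 17)) = Add(Rational(290, 17), B))
Mul(Function('w')(-2, -4), Function('W')(11)) = Mul(-2, Add(Rational(290, 17), 11)) = Mul(-2, Rational(477, 17)) = Rational(-954, 17)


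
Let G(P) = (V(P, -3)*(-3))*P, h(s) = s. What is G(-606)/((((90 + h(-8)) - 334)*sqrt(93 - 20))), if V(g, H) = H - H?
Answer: 0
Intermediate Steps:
V(g, H) = 0
G(P) = 0 (G(P) = (0*(-3))*P = 0*P = 0)
G(-606)/((((90 + h(-8)) - 334)*sqrt(93 - 20))) = 0/((((90 - 8) - 334)*sqrt(93 - 20))) = 0/(((82 - 334)*sqrt(73))) = 0/((-252*sqrt(73))) = 0*(-sqrt(73)/18396) = 0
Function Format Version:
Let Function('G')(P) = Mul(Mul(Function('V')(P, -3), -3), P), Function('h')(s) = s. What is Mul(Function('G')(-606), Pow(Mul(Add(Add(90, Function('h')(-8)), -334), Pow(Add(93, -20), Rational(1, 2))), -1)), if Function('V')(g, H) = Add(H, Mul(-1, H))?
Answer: 0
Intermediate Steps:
Function('V')(g, H) = 0
Function('G')(P) = 0 (Function('G')(P) = Mul(Mul(0, -3), P) = Mul(0, P) = 0)
Mul(Function('G')(-606), Pow(Mul(Add(Add(90, Function('h')(-8)), -334), Pow(Add(93, -20), Rational(1, 2))), -1)) = Mul(0, Pow(Mul(Add(Add(90, -8), -334), Pow(Add(93, -20), Rational(1, 2))), -1)) = Mul(0, Pow(Mul(Add(82, -334), Pow(73, Rational(1, 2))), -1)) = Mul(0, Pow(Mul(-252, Pow(73, Rational(1, 2))), -1)) = Mul(0, Mul(Rational(-1, 18396), Pow(73, Rational(1, 2)))) = 0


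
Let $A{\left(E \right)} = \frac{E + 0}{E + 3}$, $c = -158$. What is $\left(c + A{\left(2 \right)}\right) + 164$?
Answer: $\frac{32}{5} \approx 6.4$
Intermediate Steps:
$A{\left(E \right)} = \frac{E}{3 + E}$
$\left(c + A{\left(2 \right)}\right) + 164 = \left(-158 + \frac{2}{3 + 2}\right) + 164 = \left(-158 + \frac{2}{5}\right) + 164 = - \frac{788}{5} + 164 = \frac{32}{5}$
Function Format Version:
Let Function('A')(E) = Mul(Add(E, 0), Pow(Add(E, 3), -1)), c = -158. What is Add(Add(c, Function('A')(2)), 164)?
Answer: Rational(32, 5) ≈ 6.4000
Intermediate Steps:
Function('A')(E) = Mul(E, Pow(Add(3, E), -1))
Add(Add(c, Function('A')(2)), 164) = Add(Add(-158, Mul(2, Pow(Add(3, 2), -1))), 164) = Add(Add(-158, Mul(2, Pow(5, -1))), 164) = Add(Add(-158, Mul(2, Rational(1, 5))), 164) = Add(Add(-158, Rational(2, 5)), 164) = Add(Rational(-788, 5), 164) = Rational(32, 5)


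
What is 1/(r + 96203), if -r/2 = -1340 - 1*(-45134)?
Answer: 1/8615 ≈ 0.00011608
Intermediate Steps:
r = -87588 (r = -2*(-1340 - 1*(-45134)) = -2*(-1340 + 45134) = -2*43794 = -87588)
1/(r + 96203) = 1/(-87588 + 96203) = 1/8615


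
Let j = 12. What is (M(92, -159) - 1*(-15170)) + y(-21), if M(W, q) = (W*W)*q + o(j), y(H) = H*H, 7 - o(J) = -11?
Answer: -1330147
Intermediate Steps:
o(J) = 18 (o(J) = 7 - 1*(-11) = 7 + 11 = 18)
y(H) = H²
M(W, q) = 18 + q*W² (M(W, q) = (W*W)*q + 18 = W²*q + 18 = q*W² + 18 = 18 + q*W²)
(M(92, -159) - 1*(-15170)) + y(-21) = ((18 - 159*92²) - 1*(-15170)) + (-21)² = ((18 - 159*8464) + 15170) + 441 = ((18 - 1345776) + 15170) + 441 = (-1345758 + 15170) + 441 = -1330588 + 441 = -1330147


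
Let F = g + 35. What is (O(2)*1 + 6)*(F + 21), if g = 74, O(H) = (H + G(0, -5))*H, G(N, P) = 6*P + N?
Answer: -6500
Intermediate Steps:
G(N, P) = N + 6*P
O(H) = H*(-30 + H) (O(H) = (H + (0 + 6*(-5)))*H = (H + (0 - 30))*H = (H - 30)*H = (-30 + H)*H = H*(-30 + H))
F = 109 (F = 74 + 35 = 109)
(O(2)*1 + 6)*(F + 21) = ((2*(-30 + 2))*1 + 6)*(109 + 21) = ((2*(-28))*1 + 6)*130 = (-56*1 + 6)*130 = (-56 + 6)*130 = -50*130 = -6500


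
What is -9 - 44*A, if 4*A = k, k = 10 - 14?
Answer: 35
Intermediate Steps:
k = -4
A = -1 (A = (¼)*(-4) = -1)
-9 - 44*A = -9 - 44*(-1) = -9 + 44 = 35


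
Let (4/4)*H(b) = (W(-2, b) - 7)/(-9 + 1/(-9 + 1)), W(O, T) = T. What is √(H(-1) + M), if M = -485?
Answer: I*√2579893/73 ≈ 22.003*I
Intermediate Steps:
H(b) = 56/73 - 8*b/73 (H(b) = (b - 7)/(-9 + 1/(-9 + 1)) = (-7 + b)/(-9 + 1/(-8)) = (-7 + b)/(-9 - ⅛) = (-7 + b)/(-73/8) = (-7 + b)*(-8/73) = 56/73 - 8*b/73)
√(H(-1) + M) = √((56/73 - 8/73*(-1)) - 485) = √((56/73 + 8/73) - 485) = √(64/73 - 485) = √(-35341/73) = I*√2579893/73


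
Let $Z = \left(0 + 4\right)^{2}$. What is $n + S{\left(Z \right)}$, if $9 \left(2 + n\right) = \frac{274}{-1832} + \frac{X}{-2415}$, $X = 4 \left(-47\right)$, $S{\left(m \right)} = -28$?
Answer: $- \frac{597436447}{19909260} \approx -30.008$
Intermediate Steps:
$Z = 16$ ($Z = 4^{2} = 16$)
$X = -188$
$n = - \frac{39977167}{19909260}$ ($n = -2 + \frac{\frac{274}{-1832} - \frac{188}{-2415}}{9} = -2 + \frac{274 \left(- \frac{1}{1832}\right) - - \frac{188}{2415}}{9} = -2 + \frac{- \frac{137}{916} + \frac{188}{2415}}{9} = -2 + \frac{1}{9} \left(- \frac{158647}{2212140}\right) = -2 - \frac{158647}{19909260} = - \frac{39977167}{19909260} \approx -2.008$)
$n + S{\left(Z \right)} = - \frac{39977167}{19909260} - 28 = - \frac{597436447}{19909260}$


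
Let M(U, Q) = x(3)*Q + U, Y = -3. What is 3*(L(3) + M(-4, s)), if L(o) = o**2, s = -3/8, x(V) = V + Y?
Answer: 15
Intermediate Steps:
x(V) = -3 + V (x(V) = V - 3 = -3 + V)
s = -3/8 (s = -3*1/8 = -3/8 ≈ -0.37500)
M(U, Q) = U (M(U, Q) = (-3 + 3)*Q + U = 0*Q + U = 0 + U = U)
3*(L(3) + M(-4, s)) = 3*(3**2 - 4) = 3*(9 - 4) = 3*5 = 15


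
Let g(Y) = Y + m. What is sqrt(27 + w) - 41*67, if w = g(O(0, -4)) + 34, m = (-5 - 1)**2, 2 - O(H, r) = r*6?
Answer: -2747 + sqrt(123) ≈ -2735.9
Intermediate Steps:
O(H, r) = 2 - 6*r (O(H, r) = 2 - r*6 = 2 - 6*r)
m = 36 (m = (-6)**2 = 36)
g(Y) = 36 + Y (g(Y) = Y + 36 = 36 + Y)
w = 96 (w = (36 + (2 - 6*(-4))) + 34 = (36 + (2 + 24)) + 34 = (36 + 26) + 34 = 62 + 34 = 96)
sqrt(27 + w) - 41*67 = sqrt(27 + 96) - 41*67 = sqrt(123) - 2747 = -2747 + sqrt(123)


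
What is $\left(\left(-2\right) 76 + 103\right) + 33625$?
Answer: $33576$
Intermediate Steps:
$\left(\left(-2\right) 76 + 103\right) + 33625 = \left(-152 + 103\right) + 33625 = -49 + 33625 = 33576$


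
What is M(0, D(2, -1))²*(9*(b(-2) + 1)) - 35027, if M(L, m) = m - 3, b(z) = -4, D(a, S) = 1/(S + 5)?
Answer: -563699/16 ≈ -35231.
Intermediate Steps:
D(a, S) = 1/(5 + S)
M(L, m) = -3 + m
M(0, D(2, -1))²*(9*(b(-2) + 1)) - 35027 = (-3 + 1/(5 - 1))²*(9*(-4 + 1)) - 35027 = (-3 + 1/4)²*(9*(-3)) - 35027 = (-3 + ¼)²*(-27) - 35027 = (-11/4)²*(-27) - 35027 = (121/16)*(-27) - 35027 = -3267/16 - 35027 = -563699/16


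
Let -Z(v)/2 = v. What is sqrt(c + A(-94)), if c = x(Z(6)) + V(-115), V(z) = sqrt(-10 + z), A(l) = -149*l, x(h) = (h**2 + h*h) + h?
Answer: sqrt(14282 + 5*I*sqrt(5)) ≈ 119.51 + 0.0468*I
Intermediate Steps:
Z(v) = -2*v
x(h) = h + 2*h**2 (x(h) = (h**2 + h**2) + h = 2*h**2 + h = h + 2*h**2)
c = 276 + 5*I*sqrt(5) (c = (-2*6)*(1 + 2*(-2*6)) + sqrt(-10 - 115) = -12*(1 + 2*(-12)) + sqrt(-125) = -12*(1 - 24) + 5*I*sqrt(5) = -12*(-23) + 5*I*sqrt(5) = 276 + 5*I*sqrt(5) ≈ 276.0 + 11.18*I)
sqrt(c + A(-94)) = sqrt((276 + 5*I*sqrt(5)) - 149*(-94)) = sqrt((276 + 5*I*sqrt(5)) + 14006) = sqrt(14282 + 5*I*sqrt(5))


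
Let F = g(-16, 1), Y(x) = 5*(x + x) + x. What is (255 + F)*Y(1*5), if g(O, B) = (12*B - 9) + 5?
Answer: 14465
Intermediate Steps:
Y(x) = 11*x (Y(x) = 5*(2*x) + x = 10*x + x = 11*x)
g(O, B) = -4 + 12*B (g(O, B) = (-9 + 12*B) + 5 = -4 + 12*B)
F = 8 (F = -4 + 12*1 = -4 + 12 = 8)
(255 + F)*Y(1*5) = (255 + 8)*(11*(1*5)) = 263*(11*5) = 263*55 = 14465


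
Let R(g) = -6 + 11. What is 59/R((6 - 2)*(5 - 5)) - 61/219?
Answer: 12616/1095 ≈ 11.521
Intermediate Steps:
R(g) = 5
59/R((6 - 2)*(5 - 5)) - 61/219 = 59/5 - 61/219 = 12616/1095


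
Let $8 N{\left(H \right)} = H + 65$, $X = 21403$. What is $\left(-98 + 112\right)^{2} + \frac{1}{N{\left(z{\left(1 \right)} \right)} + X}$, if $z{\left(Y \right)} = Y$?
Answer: $\frac{16786424}{85645} \approx 196.0$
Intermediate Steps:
$N{\left(H \right)} = \frac{65}{8} + \frac{H}{8}$ ($N{\left(H \right)} = \frac{H + 65}{8} = \frac{65 + H}{8} = \frac{65}{8} + \frac{H}{8}$)
$\left(-98 + 112\right)^{2} + \frac{1}{N{\left(z{\left(1 \right)} \right)} + X} = \left(-98 + 112\right)^{2} + \frac{1}{\left(\frac{65}{8} + \frac{1}{8} \cdot 1\right) + 21403} = 14^{2} + \frac{1}{\left(\frac{65}{8} + \frac{1}{8}\right) + 21403} = 196 + \frac{1}{\frac{33}{4} + 21403} = 196 + \frac{1}{\frac{85645}{4}} = 196 + \frac{4}{85645} = \frac{16786424}{85645}$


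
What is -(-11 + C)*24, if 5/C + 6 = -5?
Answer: 3024/11 ≈ 274.91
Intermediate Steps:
C = -5/11 (C = 5/(-6 - 5) = 5/(-11) = 5*(-1/11) = -5/11 ≈ -0.45455)
-(-11 + C)*24 = -(-11 - 5/11)*24 = -(-126)*24/11 = -1*(-3024/11) = 3024/11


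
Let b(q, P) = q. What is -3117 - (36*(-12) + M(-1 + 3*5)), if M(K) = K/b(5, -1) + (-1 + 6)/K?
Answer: -188171/70 ≈ -2688.2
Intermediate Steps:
M(K) = 5/K + K/5 (M(K) = K/5 + (-1 + 6)/K = K*(⅕) + 5/K = K/5 + 5/K = 5/K + K/5)
-3117 - (36*(-12) + M(-1 + 3*5)) = -3117 - (36*(-12) + (5/(-1 + 3*5) + (-1 + 3*5)/5)) = -3117 - (-432 + (5/(-1 + 15) + (-1 + 15)/5)) = -3117 - (-432 + (5/14 + (⅕)*14)) = -3117 - (-432 + (5*(1/14) + 14/5)) = -3117 - (-432 + (5/14 + 14/5)) = -3117 - (-432 + 221/70) = -3117 - 1*(-30019/70) = -3117 + 30019/70 = -188171/70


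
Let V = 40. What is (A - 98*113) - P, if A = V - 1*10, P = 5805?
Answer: -16849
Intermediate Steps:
A = 30 (A = 40 - 1*10 = 40 - 10 = 30)
(A - 98*113) - P = (30 - 98*113) - 1*5805 = (30 - 11074) - 5805 = -11044 - 5805 = -16849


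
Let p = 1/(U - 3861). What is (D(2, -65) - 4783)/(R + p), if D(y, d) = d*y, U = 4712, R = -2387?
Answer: 4180963/2031336 ≈ 2.0582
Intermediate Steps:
p = 1/851 (p = 1/(4712 - 3861) = 1/851 ≈ 0.0011751)
(D(2, -65) - 4783)/(R + p) = (-65*2 - 4783)/(-2387 + 1/851) = (-130 - 4783)/(-2031336/851) = -4913*(-851/2031336) = 4180963/2031336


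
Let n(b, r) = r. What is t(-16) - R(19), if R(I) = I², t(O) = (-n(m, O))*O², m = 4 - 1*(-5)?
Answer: 3735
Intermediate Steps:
m = 9 (m = 4 + 5 = 9)
t(O) = -O³ (t(O) = (-O)*O² = -O³)
t(-16) - R(19) = -1*(-16)³ - 1*19² = -1*(-4096) - 1*361 = 4096 - 361 = 3735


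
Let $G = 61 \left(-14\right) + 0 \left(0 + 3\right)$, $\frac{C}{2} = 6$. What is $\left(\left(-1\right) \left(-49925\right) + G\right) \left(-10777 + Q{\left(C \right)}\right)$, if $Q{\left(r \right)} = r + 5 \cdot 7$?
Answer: $-526531830$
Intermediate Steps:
$C = 12$ ($C = 2 \cdot 6 = 12$)
$Q{\left(r \right)} = 35 + r$ ($Q{\left(r \right)} = r + 35 = 35 + r$)
$G = -854$ ($G = -854 + 0 \cdot 3 = -854 + 0 = -854$)
$\left(\left(-1\right) \left(-49925\right) + G\right) \left(-10777 + Q{\left(C \right)}\right) = \left(\left(-1\right) \left(-49925\right) - 854\right) \left(-10777 + \left(35 + 12\right)\right) = \left(49925 - 854\right) \left(-10777 + 47\right) = 49071 \left(-10730\right) = -526531830$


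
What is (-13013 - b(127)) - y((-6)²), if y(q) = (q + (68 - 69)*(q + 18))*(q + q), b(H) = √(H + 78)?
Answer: -11717 - √205 ≈ -11731.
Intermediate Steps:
b(H) = √(78 + H)
y(q) = -36*q (y(q) = (q - (18 + q))*(2*q) = (q + (-18 - q))*(2*q) = -36*q)
(-13013 - b(127)) - y((-6)²) = (-13013 - √(78 + 127)) - (-36)*(-6)² = (-13013 - √205) - (-36)*36 = (-13013 - √205) - 1*(-1296) = (-13013 - √205) + 1296 = -11717 - √205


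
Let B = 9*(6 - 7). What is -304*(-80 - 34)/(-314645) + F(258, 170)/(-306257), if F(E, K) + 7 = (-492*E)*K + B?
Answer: 6779153604128/96362233765 ≈ 70.351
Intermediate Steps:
B = -9 (B = 9*(-1) = -9)
F(E, K) = -16 - 492*E*K (F(E, K) = -7 + ((-492*E)*K - 9) = -7 + (-492*E*K - 9) = -7 + (-9 - 492*E*K) = -16 - 492*E*K)
-304*(-80 - 34)/(-314645) + F(258, 170)/(-306257) = -304*(-80 - 34)/(-314645) + (-16 - 492*258*170)/(-306257) = -304*(-114)*(-1/314645) + (-16 - 21579120)*(-1/306257) = 34656*(-1/314645) - 21579136*(-1/306257) = -34656/314645 + 21579136/306257 = 6779153604128/96362233765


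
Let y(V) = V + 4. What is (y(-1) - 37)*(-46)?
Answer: 1564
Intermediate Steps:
y(V) = 4 + V
(y(-1) - 37)*(-46) = ((4 - 1) - 37)*(-46) = (3 - 37)*(-46) = -34*(-46) = 1564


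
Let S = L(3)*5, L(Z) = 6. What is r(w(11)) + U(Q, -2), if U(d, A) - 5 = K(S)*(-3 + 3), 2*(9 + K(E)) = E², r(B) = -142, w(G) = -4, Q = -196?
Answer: -137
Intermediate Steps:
S = 30 (S = 6*5 = 30)
K(E) = -9 + E²/2
U(d, A) = 5 (U(d, A) = 5 + (-9 + (½)*30²)*(-3 + 3) = 5 + (-9 + (½)*900)*0 = 5 + (-9 + 450)*0 = 5 + 441*0 = 5 + 0 = 5)
r(w(11)) + U(Q, -2) = -142 + 5 = -137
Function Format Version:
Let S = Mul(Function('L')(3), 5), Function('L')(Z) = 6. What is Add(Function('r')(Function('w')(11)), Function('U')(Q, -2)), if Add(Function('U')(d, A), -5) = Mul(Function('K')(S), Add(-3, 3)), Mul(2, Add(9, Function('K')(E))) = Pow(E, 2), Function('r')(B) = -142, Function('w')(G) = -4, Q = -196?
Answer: -137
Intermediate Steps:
S = 30 (S = Mul(6, 5) = 30)
Function('K')(E) = Add(-9, Mul(Rational(1, 2), Pow(E, 2)))
Function('U')(d, A) = 5 (Function('U')(d, A) = Add(5, Mul(Add(-9, Mul(Rational(1, 2), Pow(30, 2))), Add(-3, 3))) = Add(5, Mul(Add(-9, Mul(Rational(1, 2), 900)), 0)) = Add(5, Mul(Add(-9, 450), 0)) = Add(5, Mul(441, 0)) = Add(5, 0) = 5)
Add(Function('r')(Function('w')(11)), Function('U')(Q, -2)) = Add(-142, 5) = -137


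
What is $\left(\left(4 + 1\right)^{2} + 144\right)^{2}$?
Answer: $28561$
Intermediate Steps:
$\left(\left(4 + 1\right)^{2} + 144\right)^{2} = \left(5^{2} + 144\right)^{2} = \left(25 + 144\right)^{2} = 169^{2} = 28561$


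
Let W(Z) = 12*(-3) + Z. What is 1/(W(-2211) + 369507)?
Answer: 1/367260 ≈ 2.7229e-6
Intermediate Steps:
W(Z) = -36 + Z
1/(W(-2211) + 369507) = 1/((-36 - 2211) + 369507) = 1/(-2247 + 369507) = 1/367260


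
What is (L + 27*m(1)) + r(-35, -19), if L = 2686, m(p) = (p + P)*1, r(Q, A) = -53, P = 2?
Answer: 2714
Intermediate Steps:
m(p) = 2 + p (m(p) = (p + 2)*1 = (2 + p)*1 = 2 + p)
(L + 27*m(1)) + r(-35, -19) = (2686 + 27*(2 + 1)) - 53 = (2686 + 27*3) - 53 = (2686 + 81) - 53 = 2767 - 53 = 2714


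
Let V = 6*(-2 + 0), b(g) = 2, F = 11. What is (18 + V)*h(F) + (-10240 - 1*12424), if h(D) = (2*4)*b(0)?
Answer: -22568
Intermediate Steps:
h(D) = 16 (h(D) = (2*4)*2 = 8*2 = 16)
V = -12 (V = 6*(-2) = -12)
(18 + V)*h(F) + (-10240 - 1*12424) = (18 - 12)*16 + (-10240 - 1*12424) = 6*16 + (-10240 - 12424) = 96 - 22664 = -22568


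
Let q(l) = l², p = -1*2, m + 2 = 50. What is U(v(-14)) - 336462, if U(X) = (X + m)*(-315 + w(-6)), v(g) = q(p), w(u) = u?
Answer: -353154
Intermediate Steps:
m = 48 (m = -2 + 50 = 48)
p = -2
v(g) = 4 (v(g) = (-2)² = 4)
U(X) = -15408 - 321*X (U(X) = (X + 48)*(-315 - 6) = (48 + X)*(-321) = -15408 - 321*X)
U(v(-14)) - 336462 = (-15408 - 321*4) - 336462 = (-15408 - 1284) - 336462 = -16692 - 336462 = -353154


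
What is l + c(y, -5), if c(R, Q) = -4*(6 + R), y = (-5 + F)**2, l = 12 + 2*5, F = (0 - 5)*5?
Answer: -3602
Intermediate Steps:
F = -25 (F = -5*5 = -25)
l = 22 (l = 12 + 10 = 22)
y = 900 (y = (-5 - 25)**2 = (-30)**2 = 900)
c(R, Q) = -24 - 4*R
l + c(y, -5) = 22 + (-24 - 4*900) = 22 + (-24 - 3600) = 22 - 3624 = -3602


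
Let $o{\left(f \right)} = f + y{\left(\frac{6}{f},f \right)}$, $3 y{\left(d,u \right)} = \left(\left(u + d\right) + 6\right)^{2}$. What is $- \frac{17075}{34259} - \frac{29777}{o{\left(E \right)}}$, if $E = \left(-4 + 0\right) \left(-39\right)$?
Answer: $- \frac{2377296592079}{618914083883} \approx -3.8411$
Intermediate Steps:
$y{\left(d,u \right)} = \frac{\left(6 + d + u\right)^{2}}{3}$ ($y{\left(d,u \right)} = \frac{\left(\left(u + d\right) + 6\right)^{2}}{3} = \frac{\left(\left(d + u\right) + 6\right)^{2}}{3} = \frac{\left(6 + d + u\right)^{2}}{3}$)
$E = 156$ ($E = \left(-4\right) \left(-39\right) = 156$)
$o{\left(f \right)} = f + \frac{\left(6 + f + \frac{6}{f}\right)^{2}}{3}$ ($o{\left(f \right)} = f + \frac{\left(6 + \frac{6}{f} + f\right)^{2}}{3} = f + \frac{\left(6 + f + \frac{6}{f}\right)^{2}}{3}$)
$- \frac{17075}{34259} - \frac{29777}{o{\left(E \right)}} = - \frac{17075}{34259} - \frac{29777}{\frac{1}{24336} \left(156^{3} + \frac{\left(6 + 156 \left(6 + 156\right)\right)^{2}}{3}\right)} = \left(-17075\right) \frac{1}{34259} - \frac{29777}{\frac{1}{24336} \left(3796416 + \frac{\left(6 + 156 \cdot 162\right)^{2}}{3}\right)} = - \frac{17075}{34259} - \frac{29777}{\frac{1}{24336} \left(3796416 + \frac{\left(6 + 25272\right)^{2}}{3}\right)} = - \frac{17075}{34259} - \frac{29777}{\frac{1}{24336} \left(3796416 + \frac{25278^{2}}{3}\right)} = - \frac{17075}{34259} - \frac{29777}{\frac{1}{24336} \left(3796416 + \frac{1}{3} \cdot 638977284\right)} = - \frac{17075}{34259} - \frac{29777}{\frac{1}{24336} \left(3796416 + 212992428\right)} = - \frac{17075}{34259} - \frac{29777}{\frac{1}{24336} \cdot 216788844} = - \frac{17075}{34259} - \frac{29777}{\frac{18065737}{2028}} = - \frac{17075}{34259} - \frac{60387756}{18065737} = - \frac{2377296592079}{618914083883}$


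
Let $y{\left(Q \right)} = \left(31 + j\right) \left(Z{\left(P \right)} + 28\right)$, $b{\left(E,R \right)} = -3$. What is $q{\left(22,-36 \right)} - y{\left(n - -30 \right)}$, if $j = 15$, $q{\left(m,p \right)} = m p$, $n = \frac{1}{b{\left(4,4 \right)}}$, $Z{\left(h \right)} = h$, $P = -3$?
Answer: $-1942$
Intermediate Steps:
$n = - \frac{1}{3}$ ($n = \frac{1}{-3} = - \frac{1}{3} \approx -0.33333$)
$y{\left(Q \right)} = 1150$ ($y{\left(Q \right)} = \left(31 + 15\right) \left(-3 + 28\right) = 46 \cdot 25 = 1150$)
$q{\left(22,-36 \right)} - y{\left(n - -30 \right)} = 22 \left(-36\right) - 1150 = -792 - 1150 = -1942$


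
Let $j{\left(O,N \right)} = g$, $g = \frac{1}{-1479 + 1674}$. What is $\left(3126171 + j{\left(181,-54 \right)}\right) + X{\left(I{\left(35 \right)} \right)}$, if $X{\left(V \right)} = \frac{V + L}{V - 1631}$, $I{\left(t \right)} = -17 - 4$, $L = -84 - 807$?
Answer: $\frac{251766226358}{80535} \approx 3.1262 \cdot 10^{6}$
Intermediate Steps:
$L = -891$
$g = \frac{1}{195} \approx 0.0051282$
$I{\left(t \right)} = -21$ ($I{\left(t \right)} = -17 - 4 = -21$)
$X{\left(V \right)} = \frac{-891 + V}{-1631 + V}$ ($X{\left(V \right)} = \frac{V - 891}{V - 1631} = \frac{-891 + V}{-1631 + V}$)
$j{\left(O,N \right)} = \frac{1}{195}$
$\left(3126171 + j{\left(181,-54 \right)}\right) + X{\left(I{\left(35 \right)} \right)} = \left(3126171 + \frac{1}{195}\right) + \frac{-891 - 21}{-1631 - 21} = \frac{609603346}{195} + \frac{1}{-1652} \left(-912\right) = \frac{609603346}{195} - - \frac{228}{413} = \frac{609603346}{195} + \frac{228}{413} = \frac{251766226358}{80535}$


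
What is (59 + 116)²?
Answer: 30625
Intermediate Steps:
(59 + 116)² = 175² = 30625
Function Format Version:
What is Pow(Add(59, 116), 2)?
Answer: 30625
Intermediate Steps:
Pow(Add(59, 116), 2) = Pow(175, 2) = 30625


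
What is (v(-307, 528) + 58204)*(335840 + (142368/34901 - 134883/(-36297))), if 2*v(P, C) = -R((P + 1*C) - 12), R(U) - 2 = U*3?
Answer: 5473163078774440629/281511466 ≈ 1.9442e+10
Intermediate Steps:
R(U) = 2 + 3*U (R(U) = 2 + U*3 = 2 + 3*U)
v(P, C) = 17 - 3*C/2 - 3*P/2 (v(P, C) = (-(2 + 3*((P + 1*C) - 12)))/2 = (-(2 + 3*((P + C) - 12)))/2 = (-(2 + 3*((C + P) - 12)))/2 = (-(2 + 3*(-12 + C + P)))/2 = (-(2 + (-36 + 3*C + 3*P)))/2 = (-(-34 + 3*C + 3*P))/2 = (34 - 3*C - 3*P)/2 = 17 - 3*C/2 - 3*P/2)
(v(-307, 528) + 58204)*(335840 + (142368/34901 - 134883/(-36297))) = ((17 - 3/2*528 - 3/2*(-307)) + 58204)*(335840 + (142368/34901 - 134883/(-36297))) = ((17 - 792 + 921/2) + 58204)*(335840 + (142368*(1/34901) - 134883*(-1/36297))) = (-629/2 + 58204)*(335840 + (142368/34901 + 14987/4033)) = 115779*(335840 + 1097231431/140755733)/2 = (115779/2)*(47272502602151/140755733) = 5473163078774440629/281511466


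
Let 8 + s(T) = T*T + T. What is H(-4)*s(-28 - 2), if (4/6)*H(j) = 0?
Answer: 0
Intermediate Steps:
H(j) = 0 (H(j) = (3/2)*0 = 0)
s(T) = -8 + T + T² (s(T) = -8 + (T*T + T) = -8 + (T² + T) = -8 + (T + T²) = -8 + T + T²)
H(-4)*s(-28 - 2) = 0*(-8 + (-28 - 2) + (-28 - 2)²) = 0*(-8 - 30 + (-30)²) = 0*(-8 - 30 + 900) = 0*862 = 0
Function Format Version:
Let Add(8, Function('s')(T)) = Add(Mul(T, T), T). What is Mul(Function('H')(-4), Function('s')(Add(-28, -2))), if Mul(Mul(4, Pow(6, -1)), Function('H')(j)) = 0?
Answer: 0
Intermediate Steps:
Function('H')(j) = 0 (Function('H')(j) = Mul(Rational(3, 2), 0) = 0)
Function('s')(T) = Add(-8, T, Pow(T, 2)) (Function('s')(T) = Add(-8, Add(Mul(T, T), T)) = Add(-8, Add(Pow(T, 2), T)) = Add(-8, Add(T, Pow(T, 2))) = Add(-8, T, Pow(T, 2)))
Mul(Function('H')(-4), Function('s')(Add(-28, -2))) = Mul(0, Add(-8, Add(-28, -2), Pow(Add(-28, -2), 2))) = Mul(0, Add(-8, -30, Pow(-30, 2))) = Mul(0, Add(-8, -30, 900)) = Mul(0, 862) = 0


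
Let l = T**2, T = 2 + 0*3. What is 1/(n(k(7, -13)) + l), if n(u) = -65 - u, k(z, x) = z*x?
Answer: 1/30 ≈ 0.033333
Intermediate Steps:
k(z, x) = x*z
T = 2 (T = 2 + 0 = 2)
l = 4 (l = 2**2 = 4)
1/(n(k(7, -13)) + l) = 1/((-65 - (-13)*7) + 4) = 1/((-65 - 1*(-91)) + 4) = 1/((-65 + 91) + 4) = 1/(26 + 4) = 1/30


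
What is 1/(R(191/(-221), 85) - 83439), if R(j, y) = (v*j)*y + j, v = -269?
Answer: -221/14072995 ≈ -1.5704e-5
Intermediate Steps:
R(j, y) = j - 269*j*y (R(j, y) = (-269*j)*y + j = -269*j*y + j = j - 269*j*y)
1/(R(191/(-221), 85) - 83439) = 1/((191/(-221))*(1 - 269*85) - 83439) = 1/((191*(-1/221))*(1 - 22865) - 83439) = 1/(-191/221*(-22864) - 83439) = 1/(4367024/221 - 83439) = 1/(-14072995/221) = -221/14072995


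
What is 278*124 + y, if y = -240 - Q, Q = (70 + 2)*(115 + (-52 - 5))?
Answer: 30056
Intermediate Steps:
Q = 4176 (Q = 72*(115 - 57) = 72*58 = 4176)
y = -4416 (y = -240 - 1*4176 = -240 - 4176 = -4416)
278*124 + y = 278*124 - 4416 = 34472 - 4416 = 30056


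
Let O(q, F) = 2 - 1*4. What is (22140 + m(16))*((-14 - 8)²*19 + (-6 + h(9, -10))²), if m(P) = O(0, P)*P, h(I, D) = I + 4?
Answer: 204388460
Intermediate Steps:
h(I, D) = 4 + I
O(q, F) = -2 (O(q, F) = 2 - 4 = -2)
m(P) = -2*P
(22140 + m(16))*((-14 - 8)²*19 + (-6 + h(9, -10))²) = (22140 - 2*16)*((-14 - 8)²*19 + (-6 + (4 + 9))²) = (22140 - 32)*((-22)²*19 + (-6 + 13)²) = 22108*(484*19 + 7²) = 22108*(9196 + 49) = 22108*9245 = 204388460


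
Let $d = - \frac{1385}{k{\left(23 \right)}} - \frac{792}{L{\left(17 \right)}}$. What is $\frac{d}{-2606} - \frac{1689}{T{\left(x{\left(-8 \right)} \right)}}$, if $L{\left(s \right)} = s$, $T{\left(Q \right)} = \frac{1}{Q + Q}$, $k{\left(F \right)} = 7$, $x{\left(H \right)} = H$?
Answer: $\frac{8380549825}{310114} \approx 27024.0$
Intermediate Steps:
$T{\left(Q \right)} = \frac{1}{2 Q}$
$d = - \frac{29089}{119}$ ($d = - \frac{1385}{7} - \frac{792}{17} = - \frac{29089}{119} \approx -244.45$)
$\frac{d}{-2606} - \frac{1689}{T{\left(x{\left(-8 \right)} \right)}} = - \frac{29089}{119 \left(-2606\right)} - \frac{1689}{\frac{1}{2} \frac{1}{-8}} = \left(- \frac{29089}{119}\right) \left(- \frac{1}{2606}\right) - \frac{1689}{\frac{1}{2} \left(- \frac{1}{8}\right)} = \frac{29089}{310114} - \frac{1689}{- \frac{1}{16}} = \frac{29089}{310114} - -27024 = \frac{29089}{310114} + 27024 = \frac{8380549825}{310114}$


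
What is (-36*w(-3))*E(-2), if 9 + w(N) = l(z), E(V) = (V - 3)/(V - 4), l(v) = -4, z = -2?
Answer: 390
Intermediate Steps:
E(V) = (-3 + V)/(-4 + V)
w(N) = -13 (w(N) = -9 - 4 = -13)
(-36*w(-3))*E(-2) = (-36*(-13))*((-3 - 2)/(-4 - 2)) = 468*(-5/(-6)) = 468*(-⅙*(-5)) = 468*(⅚) = 390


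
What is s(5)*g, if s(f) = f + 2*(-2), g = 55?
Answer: 55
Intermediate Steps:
s(f) = -4 + f (s(f) = f - 4 = -4 + f)
s(5)*g = (-4 + 5)*55 = 1*55 = 55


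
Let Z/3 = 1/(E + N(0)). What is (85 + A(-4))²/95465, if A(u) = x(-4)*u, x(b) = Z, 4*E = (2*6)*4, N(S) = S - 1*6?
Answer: 6889/95465 ≈ 0.072163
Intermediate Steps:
N(S) = -6 + S (N(S) = S - 6 = -6 + S)
E = 12 (E = ((2*6)*4)/4 = (12*4)/4 = (¼)*48 = 12)
Z = ½ (Z = 3/(12 + (-6 + 0)) = 3/(12 - 6) = 3/6 = 3*(⅙) = ½ ≈ 0.50000)
x(b) = ½
A(u) = u/2
(85 + A(-4))²/95465 = (85 + (½)*(-4))²/95465 = (85 - 2)²*(1/95465) = 83²*(1/95465) = 6889*(1/95465) = 6889/95465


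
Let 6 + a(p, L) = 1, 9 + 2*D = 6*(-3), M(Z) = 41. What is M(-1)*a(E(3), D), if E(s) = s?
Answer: -205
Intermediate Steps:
D = -27/2 (D = -9/2 + (6*(-3))/2 = -9/2 + (½)*(-18) = -9/2 - 9 = -27/2 ≈ -13.500)
a(p, L) = -5 (a(p, L) = -6 + 1 = -5)
M(-1)*a(E(3), D) = 41*(-5) = -205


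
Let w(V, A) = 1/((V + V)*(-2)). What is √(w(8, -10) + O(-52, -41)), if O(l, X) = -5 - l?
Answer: 3*√334/8 ≈ 6.8534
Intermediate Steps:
w(V, A) = -1/(4*V) (w(V, A) = 1/((2*V)*(-2)) = 1/(-4*V) = -1/(4*V))
√(w(8, -10) + O(-52, -41)) = √(-¼/8 + (-5 - 1*(-52))) = √(-¼*⅛ + (-5 + 52)) = √(-1/32 + 47) = √(1503/32) = 3*√334/8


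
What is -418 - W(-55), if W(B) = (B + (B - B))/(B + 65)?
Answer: -825/2 ≈ -412.50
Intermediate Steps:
W(B) = B/(65 + B) (W(B) = (B + 0)/(65 + B) = B/(65 + B))
-418 - W(-55) = -418 - (-55)/(65 - 55) = -418 - (-55)/10 = -418 - 1*(-11/2) = -418 + 11/2 = -825/2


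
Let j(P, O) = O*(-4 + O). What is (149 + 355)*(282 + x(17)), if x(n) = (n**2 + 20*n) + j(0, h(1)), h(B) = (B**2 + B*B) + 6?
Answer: 475272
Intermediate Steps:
h(B) = 6 + 2*B**2 (h(B) = (B**2 + B**2) + 6 = 2*B**2 + 6 = 6 + 2*B**2)
x(n) = 32 + n**2 + 20*n (x(n) = (n**2 + 20*n) + (6 + 2*1**2)*(-4 + (6 + 2*1**2)) = (n**2 + 20*n) + (6 + 2*1)*(-4 + (6 + 2*1)) = (n**2 + 20*n) + (6 + 2)*(-4 + (6 + 2)) = (n**2 + 20*n) + 8*(-4 + 8) = (n**2 + 20*n) + 8*4 = (n**2 + 20*n) + 32 = 32 + n**2 + 20*n)
(149 + 355)*(282 + x(17)) = (149 + 355)*(282 + (32 + 17**2 + 20*17)) = 504*(282 + (32 + 289 + 340)) = 504*(282 + 661) = 504*943 = 475272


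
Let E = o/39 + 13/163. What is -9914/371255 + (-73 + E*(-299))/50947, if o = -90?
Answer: -46435016534/3083035543055 ≈ -0.015061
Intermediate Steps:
E = -4721/2119 (E = -90/39 + 13/163 = -90*1/39 + 13*(1/163) = -30/13 + 13/163 = -4721/2119 ≈ -2.2279)
-9914/371255 + (-73 + E*(-299))/50947 = -9914/371255 + (-73 - 4721/2119*(-299))/50947 = -9914*1/371255 + (-73 + 108583/163)*(1/50947) = -9914/371255 + (96684/163)*(1/50947) = -9914/371255 + 96684/8304361 = -46435016534/3083035543055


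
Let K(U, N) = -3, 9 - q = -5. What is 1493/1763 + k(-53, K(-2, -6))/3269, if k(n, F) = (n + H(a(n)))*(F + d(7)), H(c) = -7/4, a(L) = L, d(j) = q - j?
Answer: 4494520/5763247 ≈ 0.77986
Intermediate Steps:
q = 14 (q = 9 - 1*(-5) = 9 + 5 = 14)
d(j) = 14 - j
H(c) = -7/4 (H(c) = -7*¼ = -7/4)
k(n, F) = (7 + F)*(-7/4 + n) (k(n, F) = (n - 7/4)*(F + (14 - 1*7)) = (-7/4 + n)*(F + (14 - 7)) = (-7/4 + n)*(F + 7) = (-7/4 + n)*(7 + F) = (7 + F)*(-7/4 + n))
1493/1763 + k(-53, K(-2, -6))/3269 = 1493/1763 + (-49/4 + 7*(-53) - 7/4*(-3) - 3*(-53))/3269 = 1493*(1/1763) + (-49/4 - 371 + 21/4 + 159)*(1/3269) = 1493/1763 - 219*1/3269 = 1493/1763 - 219/3269 = 4494520/5763247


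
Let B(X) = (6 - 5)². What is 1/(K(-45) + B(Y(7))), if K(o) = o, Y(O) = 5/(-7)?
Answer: -1/44 ≈ -0.022727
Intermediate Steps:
Y(O) = -5/7 (Y(O) = 5*(-⅐) = -5/7)
B(X) = 1 (B(X) = 1² = 1)
1/(K(-45) + B(Y(7))) = 1/(-45 + 1) = 1/(-44) = -1/44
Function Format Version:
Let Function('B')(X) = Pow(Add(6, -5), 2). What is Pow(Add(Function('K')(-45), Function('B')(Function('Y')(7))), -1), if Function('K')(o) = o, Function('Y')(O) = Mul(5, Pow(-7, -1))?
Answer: Rational(-1, 44) ≈ -0.022727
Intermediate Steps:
Function('Y')(O) = Rational(-5, 7) (Function('Y')(O) = Mul(5, Rational(-1, 7)) = Rational(-5, 7))
Function('B')(X) = 1 (Function('B')(X) = Pow(1, 2) = 1)
Pow(Add(Function('K')(-45), Function('B')(Function('Y')(7))), -1) = Pow(Add(-45, 1), -1) = Pow(-44, -1) = Rational(-1, 44)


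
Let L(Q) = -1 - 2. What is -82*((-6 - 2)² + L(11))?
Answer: -5002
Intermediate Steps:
L(Q) = -3
-82*((-6 - 2)² + L(11)) = -82*((-6 - 2)² - 3) = -82*((-8)² - 3) = -82*(64 - 3) = -82*61 = -5002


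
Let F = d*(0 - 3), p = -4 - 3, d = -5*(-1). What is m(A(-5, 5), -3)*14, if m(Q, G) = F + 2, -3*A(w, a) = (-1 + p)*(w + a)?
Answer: -182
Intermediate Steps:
d = 5
p = -7
A(w, a) = 8*a/3 + 8*w/3 (A(w, a) = -(-1 - 7)*(w + a)/3 = -(-8)*(a + w)/3 = -(-8*a - 8*w)/3 = 8*a/3 + 8*w/3)
F = -15 (F = 5*(0 - 3) = 5*(-3) = -15)
m(Q, G) = -13 (m(Q, G) = -15 + 2 = -13)
m(A(-5, 5), -3)*14 = -13*14 = -182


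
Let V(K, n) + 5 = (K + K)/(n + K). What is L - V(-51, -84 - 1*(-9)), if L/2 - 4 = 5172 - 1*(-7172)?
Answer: 518704/21 ≈ 24700.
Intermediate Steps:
V(K, n) = -5 + 2*K/(K + n) (V(K, n) = -5 + (K + K)/(n + K) = -5 + (2*K)/(K + n) = -5 + 2*K/(K + n))
L = 24696 (L = 8 + 2*(5172 - 1*(-7172)) = 8 + 2*(5172 + 7172) = 8 + 2*12344 = 8 + 24688 = 24696)
L - V(-51, -84 - 1*(-9)) = 24696 - (-5*(-84 - 1*(-9)) - 3*(-51))/(-51 + (-84 - 1*(-9))) = 24696 - (-5*(-84 + 9) + 153)/(-51 + (-84 + 9)) = 24696 - (-5*(-75) + 153)/(-51 - 75) = 24696 - (375 + 153)/(-126) = 24696 - (-1)*528/126 = 24696 - 1*(-88/21) = 24696 + 88/21 = 518704/21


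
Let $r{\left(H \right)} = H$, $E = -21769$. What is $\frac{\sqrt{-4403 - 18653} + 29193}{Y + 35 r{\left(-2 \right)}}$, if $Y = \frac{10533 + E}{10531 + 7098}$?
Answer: $- \frac{514643397}{1245266} - \frac{35258 i \sqrt{1441}}{622633} \approx -413.28 - 2.1496 i$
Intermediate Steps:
$Y = - \frac{11236}{17629}$ ($Y = \frac{10533 - 21769}{10531 + 7098} = - \frac{11236}{17629} \approx -0.63736$)
$\frac{\sqrt{-4403 - 18653} + 29193}{Y + 35 r{\left(-2 \right)}} = \frac{\sqrt{-4403 - 18653} + 29193}{- \frac{11236}{17629} + 35 \left(-2\right)} = \frac{\sqrt{-23056} + 29193}{- \frac{11236}{17629} - 70} = \frac{4 i \sqrt{1441} + 29193}{- \frac{1245266}{17629}} = \left(29193 + 4 i \sqrt{1441}\right) \left(- \frac{17629}{1245266}\right) = - \frac{514643397}{1245266} - \frac{35258 i \sqrt{1441}}{622633}$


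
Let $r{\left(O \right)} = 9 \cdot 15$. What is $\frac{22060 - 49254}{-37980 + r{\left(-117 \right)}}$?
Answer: $\frac{27194}{37845} \approx 0.71856$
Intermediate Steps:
$r{\left(O \right)} = 135$
$\frac{22060 - 49254}{-37980 + r{\left(-117 \right)}} = \frac{22060 - 49254}{-37980 + 135} = - \frac{27194}{-37845} = \left(-27194\right) \left(- \frac{1}{37845}\right) = \frac{27194}{37845}$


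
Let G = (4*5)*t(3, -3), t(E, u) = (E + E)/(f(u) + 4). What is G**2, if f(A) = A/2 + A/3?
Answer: 6400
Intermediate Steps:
f(A) = 5*A/6 (f(A) = A*(1/2) + A*(1/3) = A/2 + A/3 = 5*A/6)
t(E, u) = 2*E/(4 + 5*u/6) (t(E, u) = (E + E)/(5*u/6 + 4) = (2*E)/(4 + 5*u/6) = 2*E/(4 + 5*u/6))
G = 80 (G = (4*5)*(12*3/(24 + 5*(-3))) = 20*(12*3/(24 - 15)) = 20*(12*3/9) = 20*(12*3*(1/9)) = 20*4 = 80)
G**2 = 80**2 = 6400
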